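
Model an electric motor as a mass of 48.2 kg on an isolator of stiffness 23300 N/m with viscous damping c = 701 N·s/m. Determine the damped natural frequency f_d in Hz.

ω_n = √(k/m) = √(23300/48.2) = 21.99 rad/s.
Critical damping c_c = 2√(k·m) = 2√(23300 × 48.2) = 2119 N·s/m, so ζ = c/c_c = 701/2119 = 0.3307.
ω_d = ω_n√(1 − ζ²) = 21.99 × √(1 − 0.109) = 20.75 rad/s.
f_d = ω_d/(2π) = 3.302 Hz.

3.30 Hz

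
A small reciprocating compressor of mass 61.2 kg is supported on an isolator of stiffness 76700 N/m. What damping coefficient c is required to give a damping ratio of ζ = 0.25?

c_c = 2√(k·m) = 2√(76700 × 61.2) = 4333 N·s/m.
c = ζ·c_c = 0.25 × 4333 = 1083 N·s/m.

1080 N·s/m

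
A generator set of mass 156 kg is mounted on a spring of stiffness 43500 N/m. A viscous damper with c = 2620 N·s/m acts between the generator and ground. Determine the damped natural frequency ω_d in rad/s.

14.4 rad/s

ω_n = √(k/m) = √(43500/156) = 16.70 rad/s.
Critical damping c_c = 2√(k·m) = 2√(43500 × 156) = 5210 N·s/m, so ζ = c/c_c = 2620/5210 = 0.5029.
ω_d = ω_n√(1 − ζ²) = 16.70 × √(1 − 0.253) = 14.43 rad/s.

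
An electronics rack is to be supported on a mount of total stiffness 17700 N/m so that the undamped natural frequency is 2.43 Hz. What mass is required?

ω_n = 2πf_n = 2π × 2.43 = 15.27 rad/s.
m = k/ω_n² = 17700/15.27² = 17700/233.1 = 75.93 kg.

75.9 kg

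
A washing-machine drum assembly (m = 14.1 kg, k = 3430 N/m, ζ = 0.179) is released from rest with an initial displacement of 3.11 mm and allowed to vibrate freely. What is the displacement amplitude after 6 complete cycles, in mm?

Logarithmic decrement δ = 2πζ/√(1 − ζ²) = 2π × 0.1790/√(1 − 0.0320) = 1.143.
After n cycles, x_n/x₀ = e^(−nδ), so x_6 = 3.11 × e^(−6 × 1.143) = 3.11 × 0.001050 = 0.003266 mm.

0.00327 mm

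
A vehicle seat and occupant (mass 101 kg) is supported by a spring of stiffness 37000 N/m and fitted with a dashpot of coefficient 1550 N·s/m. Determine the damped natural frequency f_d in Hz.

ω_n = √(k/m) = √(37000/101) = 19.14 rad/s.
Critical damping c_c = 2√(k·m) = 2√(37000 × 101) = 3866 N·s/m, so ζ = c/c_c = 1550/3866 = 0.4009.
ω_d = ω_n√(1 − ζ²) = 19.14 × √(1 − 0.161) = 17.53 rad/s.
f_d = ω_d/(2π) = 2.791 Hz.

2.79 Hz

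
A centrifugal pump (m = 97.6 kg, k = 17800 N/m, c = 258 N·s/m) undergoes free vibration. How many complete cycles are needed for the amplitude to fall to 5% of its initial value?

ζ = c/(2√(km)) = 258/(2√(17800 × 97.6)) = 258/2636 = 0.09787.
Logarithmic decrement δ = 2πζ/√(1 − ζ²) = 2π × 0.09787/√(1 − 0.00958) = 0.6179.
x_n/x₀ = e^(−nδ) ≤ 0.05; take ln: n ≥ ln(1/0.05)/δ = 2.996/0.6179 = 4.848.
So 5 complete cycles are required.

5 cycles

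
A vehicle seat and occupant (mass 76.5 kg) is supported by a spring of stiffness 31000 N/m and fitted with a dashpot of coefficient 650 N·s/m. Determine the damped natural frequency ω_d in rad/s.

19.7 rad/s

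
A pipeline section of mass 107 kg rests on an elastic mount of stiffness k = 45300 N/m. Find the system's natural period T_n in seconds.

0.305 s

ω_n = √(k/m) = √(45300/107) = √423.4 = 20.58 rad/s.
T_n = 2π/ω_n = 6.283/20.58 = 0.3054 s.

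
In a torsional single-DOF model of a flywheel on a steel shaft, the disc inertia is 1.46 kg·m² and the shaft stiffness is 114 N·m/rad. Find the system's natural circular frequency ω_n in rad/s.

8.84 rad/s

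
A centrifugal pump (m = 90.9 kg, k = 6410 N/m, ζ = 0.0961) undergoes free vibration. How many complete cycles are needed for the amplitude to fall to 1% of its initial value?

8 cycles

Logarithmic decrement δ = 2πζ/√(1 − ζ²) = 2π × 0.09610/√(1 − 0.00924) = 0.6066.
x_n/x₀ = e^(−nδ) ≤ 0.01; take ln: n ≥ ln(1/0.01)/δ = 4.605/0.6066 = 7.592.
So 8 complete cycles are required.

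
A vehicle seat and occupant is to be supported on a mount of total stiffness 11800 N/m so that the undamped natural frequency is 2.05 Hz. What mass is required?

ω_n = 2πf_n = 2π × 2.05 = 12.88 rad/s.
m = k/ω_n² = 11800/12.88² = 11800/165.9 = 71.12 kg.

71.1 kg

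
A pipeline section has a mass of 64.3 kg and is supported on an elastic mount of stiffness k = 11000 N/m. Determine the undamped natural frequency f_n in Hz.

2.08 Hz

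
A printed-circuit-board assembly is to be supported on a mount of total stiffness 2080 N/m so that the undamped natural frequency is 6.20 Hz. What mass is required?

1.37 kg

ω_n = 2πf_n = 2π × 6.20 = 38.96 rad/s.
m = k/ω_n² = 2080/38.96² = 2080/1518 = 1.371 kg.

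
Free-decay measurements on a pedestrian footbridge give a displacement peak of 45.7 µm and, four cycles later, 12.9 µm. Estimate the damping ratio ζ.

Logarithmic decrement δ = (1/n)·ln(x₀/x_n) = (1/4)·ln(45.7/12.9) = (1/4)·ln(3.543) = 0.3162.
ζ = δ/√(4π² + δ²) = 0.3162/√(39.48 + 0.100) = 0.3162/6.291 = 0.05026.

0.0503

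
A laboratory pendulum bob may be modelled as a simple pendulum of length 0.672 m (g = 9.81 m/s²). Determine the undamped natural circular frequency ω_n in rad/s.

3.82 rad/s

For a simple pendulum ω_n = √(g/L) = √(9.81/0.672) = √14.60 = 3.821 rad/s.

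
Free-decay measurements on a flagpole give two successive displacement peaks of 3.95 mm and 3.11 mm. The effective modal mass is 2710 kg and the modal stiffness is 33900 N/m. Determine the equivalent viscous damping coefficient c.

Logarithmic decrement δ = (1/n)·ln(x₀/x_n) = (1/1)·ln(3.95/3.11) = (1/1)·ln(1.270) = 0.2391.
ζ = δ/√(4π² + δ²) = 0.2391/√(39.48 + 0.0572) = 0.2391/6.288 = 0.03803.
c = ζ · 2√(km) = 0.03803 × 2√(33900 × 2710) = 0.03803 × 19170 = 728.9 N·s/m.

729 N·s/m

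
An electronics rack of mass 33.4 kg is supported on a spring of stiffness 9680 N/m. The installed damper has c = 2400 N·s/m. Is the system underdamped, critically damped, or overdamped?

c_c = 2√(k·m) = 1137 N·s/m; ζ = c/c_c = 2400/1137 = 2.11.
Since ζ > 1 the system is overdamped.

overdamped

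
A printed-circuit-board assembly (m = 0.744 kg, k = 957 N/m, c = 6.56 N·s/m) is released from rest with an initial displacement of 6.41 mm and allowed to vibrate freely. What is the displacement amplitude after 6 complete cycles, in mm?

ζ = c/(2√(km)) = 6.56/(2√(957 × 0.744)) = 6.56/53.37 = 0.1229.
Logarithmic decrement δ = 2πζ/√(1 − ζ²) = 2π × 0.1229/√(1 − 0.0151) = 0.7782.
After n cycles, x_n/x₀ = e^(−nδ), so x_6 = 6.41 × e^(−6 × 0.7782) = 6.41 × 0.009377 = 0.06011 mm.

0.0601 mm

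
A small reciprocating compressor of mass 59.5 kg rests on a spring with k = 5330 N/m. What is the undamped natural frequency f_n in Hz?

ω_n = √(k/m) = √(5330/59.5) = √89.58 = 9.465 rad/s.
f_n = ω_n/(2π) = 9.465/6.283 = 1.506 Hz.

1.51 Hz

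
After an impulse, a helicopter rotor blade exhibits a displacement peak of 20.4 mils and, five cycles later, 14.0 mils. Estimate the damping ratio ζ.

0.0120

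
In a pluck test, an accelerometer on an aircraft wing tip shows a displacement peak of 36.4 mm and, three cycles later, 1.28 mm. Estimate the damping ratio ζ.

Logarithmic decrement δ = (1/n)·ln(x₀/x_n) = (1/3)·ln(36.4/1.28) = (1/3)·ln(28.44) = 1.116.
ζ = δ/√(4π² + δ²) = 1.116/√(39.48 + 1.25) = 1.116/6.382 = 0.1749.

0.175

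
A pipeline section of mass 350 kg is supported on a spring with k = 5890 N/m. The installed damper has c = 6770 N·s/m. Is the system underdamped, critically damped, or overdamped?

overdamped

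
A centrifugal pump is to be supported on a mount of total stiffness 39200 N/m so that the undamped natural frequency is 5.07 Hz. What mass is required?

38.6 kg

ω_n = 2πf_n = 2π × 5.07 = 31.86 rad/s.
m = k/ω_n² = 39200/31.86² = 39200/1015 = 38.63 kg.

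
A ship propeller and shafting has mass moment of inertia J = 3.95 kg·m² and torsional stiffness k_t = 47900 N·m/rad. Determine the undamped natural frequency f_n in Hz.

ω_n = √(k_t/J) = √(47900/3.95) = √12130 = 110.1 rad/s.
f_n = ω_n/(2π) = 110.1/6.283 = 17.53 Hz.

17.5 Hz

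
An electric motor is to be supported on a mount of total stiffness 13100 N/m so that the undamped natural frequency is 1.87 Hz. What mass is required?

94.9 kg

ω_n = 2πf_n = 2π × 1.87 = 11.75 rad/s.
m = k/ω_n² = 13100/11.75² = 13100/138.1 = 94.89 kg.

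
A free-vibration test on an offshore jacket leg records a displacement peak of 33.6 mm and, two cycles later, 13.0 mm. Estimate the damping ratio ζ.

Logarithmic decrement δ = (1/n)·ln(x₀/x_n) = (1/2)·ln(33.6/13.0) = (1/2)·ln(2.585) = 0.4748.
ζ = δ/√(4π² + δ²) = 0.4748/√(39.48 + 0.225) = 0.4748/6.301 = 0.07535.

0.0754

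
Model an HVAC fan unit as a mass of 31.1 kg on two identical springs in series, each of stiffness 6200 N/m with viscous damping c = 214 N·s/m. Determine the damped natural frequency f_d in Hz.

1.49 Hz

Series springs: 1/k_eq = 2/6200, so k_eq = 6200/2 = 3100 N/m.
ω_n = √(k_eq/m) = √(3100/31.1) = 9.984 rad/s.
Critical damping c_c = 2√(k_eq·m) = 2√(3100 × 31.1) = 621.0 N·s/m, so ζ = c/c_c = 214/621.0 = 0.3446.
ω_d = ω_n√(1 − ζ²) = 9.984 × √(1 − 0.119) = 9.372 rad/s.
f_d = ω_d/(2π) = 1.492 Hz.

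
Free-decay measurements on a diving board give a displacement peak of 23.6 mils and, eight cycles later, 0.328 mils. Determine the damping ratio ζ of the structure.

0.0848

Logarithmic decrement δ = (1/n)·ln(x₀/x_n) = (1/8)·ln(23.6/0.328) = (1/8)·ln(71.95) = 0.5345.
ζ = δ/√(4π² + δ²) = 0.5345/√(39.48 + 0.286) = 0.5345/6.306 = 0.08476.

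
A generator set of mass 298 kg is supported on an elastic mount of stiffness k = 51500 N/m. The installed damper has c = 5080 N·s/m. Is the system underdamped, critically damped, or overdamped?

c_c = 2√(k·m) = 7835 N·s/m; ζ = c/c_c = 5080/7835 = 0.648.
Since ζ < 1 the system is underdamped.

underdamped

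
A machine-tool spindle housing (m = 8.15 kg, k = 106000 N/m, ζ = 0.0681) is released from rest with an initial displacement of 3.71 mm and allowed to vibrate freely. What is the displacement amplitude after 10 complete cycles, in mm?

Logarithmic decrement δ = 2πζ/√(1 − ζ²) = 2π × 0.06810/√(1 − 0.00464) = 0.4289.
After n cycles, x_n/x₀ = e^(−nδ), so x_10 = 3.71 × e^(−10 × 0.4289) = 3.71 × 0.01372 = 0.05091 mm.

0.0509 mm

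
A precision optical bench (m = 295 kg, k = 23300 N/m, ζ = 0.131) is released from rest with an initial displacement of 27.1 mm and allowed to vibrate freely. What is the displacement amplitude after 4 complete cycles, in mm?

Logarithmic decrement δ = 2πζ/√(1 − ζ²) = 2π × 0.1310/√(1 − 0.0172) = 0.8303.
After n cycles, x_n/x₀ = e^(−nδ), so x_4 = 27.1 × e^(−4 × 0.8303) = 27.1 × 0.03612 = 0.9788 mm.

0.979 mm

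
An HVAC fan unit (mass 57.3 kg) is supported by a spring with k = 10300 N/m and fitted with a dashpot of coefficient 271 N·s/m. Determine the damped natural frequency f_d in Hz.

2.10 Hz

ω_n = √(k/m) = √(10300/57.3) = 13.41 rad/s.
Critical damping c_c = 2√(k·m) = 2√(10300 × 57.3) = 1536 N·s/m, so ζ = c/c_c = 271/1536 = 0.1764.
ω_d = ω_n√(1 − ζ²) = 13.41 × √(1 − 0.0311) = 13.20 rad/s.
f_d = ω_d/(2π) = 2.100 Hz.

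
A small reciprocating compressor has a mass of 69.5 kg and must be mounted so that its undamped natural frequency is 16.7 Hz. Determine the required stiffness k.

765000 N/m

ω_n = 2πf_n = 2π × 16.7 = 104.9 rad/s.
k = m·ω_n² = 69.5 × 104.9² = 69.5 × 11010 = 765200 N/m.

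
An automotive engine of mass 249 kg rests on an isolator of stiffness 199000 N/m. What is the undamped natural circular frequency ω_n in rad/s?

ω_n = √(k/m) = √(199000/249) = √799.2 = 28.27 rad/s.

28.3 rad/s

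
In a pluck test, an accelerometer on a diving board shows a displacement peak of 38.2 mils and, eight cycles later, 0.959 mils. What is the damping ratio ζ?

Logarithmic decrement δ = (1/n)·ln(x₀/x_n) = (1/8)·ln(38.2/0.959) = (1/8)·ln(39.83) = 0.4606.
ζ = δ/√(4π² + δ²) = 0.4606/√(39.48 + 0.212) = 0.4606/6.300 = 0.07311.

0.0731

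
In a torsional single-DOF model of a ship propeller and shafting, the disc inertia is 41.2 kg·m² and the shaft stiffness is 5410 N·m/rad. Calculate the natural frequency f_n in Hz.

1.82 Hz

ω_n = √(k_t/J) = √(5410/41.2) = √131.3 = 11.46 rad/s.
f_n = ω_n/(2π) = 11.46/6.283 = 1.824 Hz.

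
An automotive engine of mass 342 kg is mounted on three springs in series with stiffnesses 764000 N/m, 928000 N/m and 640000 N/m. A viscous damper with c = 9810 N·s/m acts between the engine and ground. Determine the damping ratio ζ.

0.527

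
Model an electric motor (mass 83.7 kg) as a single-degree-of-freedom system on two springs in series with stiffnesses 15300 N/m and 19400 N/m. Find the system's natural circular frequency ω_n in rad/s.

10.1 rad/s

Series springs: 1/k_eq = 1/15300 + 1/19400 = 0.0001169, so k_eq = 8554 N/m.
ω_n = √(k_eq/m) = √(8554/83.7) = √102.2 = 10.11 rad/s.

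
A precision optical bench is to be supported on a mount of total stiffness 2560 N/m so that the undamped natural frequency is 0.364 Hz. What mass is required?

489 kg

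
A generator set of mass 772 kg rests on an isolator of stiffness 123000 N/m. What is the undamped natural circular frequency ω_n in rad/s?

ω_n = √(k/m) = √(123000/772) = √159.3 = 12.62 rad/s.

12.6 rad/s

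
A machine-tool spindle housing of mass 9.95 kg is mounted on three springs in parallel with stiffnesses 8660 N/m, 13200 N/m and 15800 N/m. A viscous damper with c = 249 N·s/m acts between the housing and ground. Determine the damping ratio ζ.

Parallel springs add: k_eq = 8660 + 13200 + 15800 = 37660 N/m.
ω_n = √(k_eq/m) = √(37660/9.95) = 61.52 rad/s.
Critical damping c_c = 2√(k_eq·m) = 2√(37660 × 9.95) = 1224 N·s/m, so ζ = c/c_c = 249/1224 = 0.2034.

0.203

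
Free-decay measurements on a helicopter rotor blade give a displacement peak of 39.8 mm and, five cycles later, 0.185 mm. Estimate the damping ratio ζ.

Logarithmic decrement δ = (1/n)·ln(x₀/x_n) = (1/5)·ln(39.8/0.185) = (1/5)·ln(215.1) = 1.074.
ζ = δ/√(4π² + δ²) = 1.074/√(39.48 + 1.15) = 1.074/6.374 = 0.1685.

0.169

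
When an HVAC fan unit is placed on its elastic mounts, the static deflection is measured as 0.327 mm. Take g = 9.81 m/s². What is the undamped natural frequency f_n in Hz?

27.6 Hz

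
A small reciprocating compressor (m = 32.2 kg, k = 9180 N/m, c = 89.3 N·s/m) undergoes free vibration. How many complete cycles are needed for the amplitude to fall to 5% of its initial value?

6 cycles

ζ = c/(2√(km)) = 89.3/(2√(9180 × 32.2)) = 89.3/1087 = 0.08212.
Logarithmic decrement δ = 2πζ/√(1 − ζ²) = 2π × 0.08212/√(1 − 0.00674) = 0.5178.
x_n/x₀ = e^(−nδ) ≤ 0.05; take ln: n ≥ ln(1/0.05)/δ = 2.996/0.5178 = 5.786.
So 6 complete cycles are required.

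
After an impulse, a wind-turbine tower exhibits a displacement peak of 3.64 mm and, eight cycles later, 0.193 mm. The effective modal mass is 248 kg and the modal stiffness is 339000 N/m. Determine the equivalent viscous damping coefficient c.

1070 N·s/m

Logarithmic decrement δ = (1/n)·ln(x₀/x_n) = (1/8)·ln(3.64/0.193) = (1/8)·ln(18.86) = 0.3671.
ζ = δ/√(4π² + δ²) = 0.3671/√(39.48 + 0.135) = 0.3671/6.294 = 0.05833.
c = ζ · 2√(km) = 0.05833 × 2√(339000 × 248) = 0.05833 × 18340 = 1070 N·s/m.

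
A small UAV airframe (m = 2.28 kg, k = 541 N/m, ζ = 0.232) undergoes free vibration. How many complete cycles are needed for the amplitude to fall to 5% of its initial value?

2 cycles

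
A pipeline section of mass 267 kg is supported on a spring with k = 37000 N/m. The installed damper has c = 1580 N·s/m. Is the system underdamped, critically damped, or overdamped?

c_c = 2√(k·m) = 6286 N·s/m; ζ = c/c_c = 1580/6286 = 0.251.
Since ζ < 1 the system is underdamped.

underdamped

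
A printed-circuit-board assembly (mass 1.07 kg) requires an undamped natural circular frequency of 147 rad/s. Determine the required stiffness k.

23100 N/m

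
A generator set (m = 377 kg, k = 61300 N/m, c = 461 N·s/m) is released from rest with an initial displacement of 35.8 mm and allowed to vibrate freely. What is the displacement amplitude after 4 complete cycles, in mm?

ζ = c/(2√(km)) = 461/(2√(61300 × 377)) = 461/9615 = 0.04795.
Logarithmic decrement δ = 2πζ/√(1 − ζ²) = 2π × 0.04795/√(1 − 0.00230) = 0.3016.
After n cycles, x_n/x₀ = e^(−nδ), so x_4 = 35.8 × e^(−4 × 0.3016) = 35.8 × 0.2993 = 10.71 mm.

10.7 mm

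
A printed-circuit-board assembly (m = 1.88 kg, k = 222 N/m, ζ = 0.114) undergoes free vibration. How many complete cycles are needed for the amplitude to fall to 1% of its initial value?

7 cycles

Logarithmic decrement δ = 2πζ/√(1 − ζ²) = 2π × 0.1140/√(1 − 0.0130) = 0.7210.
x_n/x₀ = e^(−nδ) ≤ 0.01; take ln: n ≥ ln(1/0.01)/δ = 4.605/0.7210 = 6.387.
So 7 complete cycles are required.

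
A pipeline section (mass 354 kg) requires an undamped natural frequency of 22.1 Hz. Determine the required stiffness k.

6830000 N/m

ω_n = 2πf_n = 2π × 22.1 = 138.9 rad/s.
k = m·ω_n² = 354 × 138.9² = 354 × 19280 = 6826000 N/m.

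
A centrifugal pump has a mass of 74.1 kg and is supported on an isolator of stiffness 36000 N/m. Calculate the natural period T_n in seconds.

0.285 s

ω_n = √(k/m) = √(36000/74.1) = √485.8 = 22.04 rad/s.
T_n = 2π/ω_n = 6.283/22.04 = 0.2851 s.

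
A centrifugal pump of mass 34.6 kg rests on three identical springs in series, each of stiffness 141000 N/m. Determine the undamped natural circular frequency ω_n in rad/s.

Series springs: 1/k_eq = 3/141000, so k_eq = 141000/3 = 47000 N/m.
ω_n = √(k_eq/m) = √(47000/34.6) = √1358 = 36.86 rad/s.

36.9 rad/s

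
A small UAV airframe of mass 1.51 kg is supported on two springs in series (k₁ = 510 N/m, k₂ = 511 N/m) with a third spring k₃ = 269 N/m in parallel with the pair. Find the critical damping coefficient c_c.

56.3 N·s/m

Series pair: k_s = k₁k₂/(k₁+k₂) = (510)(511)/(510 + 511) = 255.2 N/m. In parallel with k₃: k_eq = 255.2 + 269 = 524.2 N/m.
c_c = 2√(k_eq·m) = 2√(524.2 × 1.51) = 2 × 28.14 = 56.27 N·s/m.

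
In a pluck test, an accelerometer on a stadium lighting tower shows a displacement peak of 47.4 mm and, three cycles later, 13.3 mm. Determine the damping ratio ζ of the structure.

0.0673

Logarithmic decrement δ = (1/n)·ln(x₀/x_n) = (1/3)·ln(47.4/13.3) = (1/3)·ln(3.564) = 0.4236.
ζ = δ/√(4π² + δ²) = 0.4236/√(39.48 + 0.179) = 0.4236/6.297 = 0.06727.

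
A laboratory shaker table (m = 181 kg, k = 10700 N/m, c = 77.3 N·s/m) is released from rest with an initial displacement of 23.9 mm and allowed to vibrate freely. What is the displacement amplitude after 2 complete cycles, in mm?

ζ = c/(2√(km)) = 77.3/(2√(10700 × 181)) = 77.3/2783 = 0.02777.
Logarithmic decrement δ = 2πζ/√(1 − ζ²) = 2π × 0.02777/√(1 − 0.000771) = 0.1746.
After n cycles, x_n/x₀ = e^(−nδ), so x_2 = 23.9 × e^(−2 × 0.1746) = 23.9 × 0.7053 = 16.86 mm.

16.9 mm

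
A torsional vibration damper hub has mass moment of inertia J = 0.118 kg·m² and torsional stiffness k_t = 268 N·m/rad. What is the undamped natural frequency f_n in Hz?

7.58 Hz

ω_n = √(k_t/J) = √(268/0.118) = √2271 = 47.66 rad/s.
f_n = ω_n/(2π) = 47.66/6.283 = 7.585 Hz.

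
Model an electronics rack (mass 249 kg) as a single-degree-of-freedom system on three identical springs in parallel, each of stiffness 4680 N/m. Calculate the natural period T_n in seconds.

0.837 s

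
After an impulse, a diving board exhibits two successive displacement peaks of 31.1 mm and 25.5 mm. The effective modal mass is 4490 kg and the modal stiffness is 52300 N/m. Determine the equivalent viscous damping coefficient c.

968 N·s/m

Logarithmic decrement δ = (1/n)·ln(x₀/x_n) = (1/1)·ln(31.1/25.5) = (1/1)·ln(1.220) = 0.1985.
ζ = δ/√(4π² + δ²) = 0.1985/√(39.48 + 0.0394) = 0.1985/6.286 = 0.03158.
c = ζ · 2√(km) = 0.03158 × 2√(52300 × 4490) = 0.03158 × 30650 = 967.9 N·s/m.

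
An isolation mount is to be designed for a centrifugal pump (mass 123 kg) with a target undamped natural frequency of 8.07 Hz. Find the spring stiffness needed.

316000 N/m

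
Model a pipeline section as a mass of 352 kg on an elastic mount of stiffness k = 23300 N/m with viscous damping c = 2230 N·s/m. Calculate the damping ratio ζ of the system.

ω_n = √(k/m) = √(23300/352) = 8.136 rad/s.
Critical damping c_c = 2√(k·m) = 2√(23300 × 352) = 5728 N·s/m, so ζ = c/c_c = 2230/5728 = 0.3893.

0.389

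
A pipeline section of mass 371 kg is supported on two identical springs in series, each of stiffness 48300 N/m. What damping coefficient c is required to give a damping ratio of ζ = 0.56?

3350 N·s/m

Series springs: 1/k_eq = 2/48300, so k_eq = 48300/2 = 24150 N/m.
c_c = 2√(k_eq·m) = 2√(24150 × 371) = 5987 N·s/m.
c = ζ·c_c = 0.56 × 5987 = 3352 N·s/m.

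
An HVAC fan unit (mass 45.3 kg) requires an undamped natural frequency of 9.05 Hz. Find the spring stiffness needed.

ω_n = 2πf_n = 2π × 9.05 = 56.86 rad/s.
k = m·ω_n² = 45.3 × 56.86² = 45.3 × 3233 = 146500 N/m.

146000 N/m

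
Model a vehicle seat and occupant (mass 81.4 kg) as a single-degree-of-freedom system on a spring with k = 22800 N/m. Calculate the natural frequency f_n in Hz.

2.66 Hz

ω_n = √(k/m) = √(22800/81.4) = √280.1 = 16.74 rad/s.
f_n = ω_n/(2π) = 16.74/6.283 = 2.664 Hz.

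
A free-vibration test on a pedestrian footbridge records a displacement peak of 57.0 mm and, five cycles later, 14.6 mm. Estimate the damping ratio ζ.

Logarithmic decrement δ = (1/n)·ln(x₀/x_n) = (1/5)·ln(57.0/14.6) = (1/5)·ln(3.904) = 0.2724.
ζ = δ/√(4π² + δ²) = 0.2724/√(39.48 + 0.0742) = 0.2724/6.289 = 0.04331.

0.0433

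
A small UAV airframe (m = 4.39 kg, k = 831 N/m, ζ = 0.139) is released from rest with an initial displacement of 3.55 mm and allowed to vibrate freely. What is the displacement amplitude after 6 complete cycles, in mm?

Logarithmic decrement δ = 2πζ/√(1 − ζ²) = 2π × 0.1390/√(1 − 0.0193) = 0.8819.
After n cycles, x_n/x₀ = e^(−nδ), so x_6 = 3.55 × e^(−6 × 0.8819) = 3.55 × 0.005034 = 0.01787 mm.

0.0179 mm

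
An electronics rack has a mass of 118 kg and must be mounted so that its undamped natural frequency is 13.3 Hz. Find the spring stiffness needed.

824000 N/m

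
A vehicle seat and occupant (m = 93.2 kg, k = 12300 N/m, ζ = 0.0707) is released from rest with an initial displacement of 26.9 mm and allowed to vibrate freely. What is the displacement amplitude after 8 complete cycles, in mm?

0.763 mm

Logarithmic decrement δ = 2πζ/√(1 − ζ²) = 2π × 0.07070/√(1 − 0.00500) = 0.4453.
After n cycles, x_n/x₀ = e^(−nδ), so x_8 = 26.9 × e^(−8 × 0.4453) = 26.9 × 0.02836 = 0.7630 mm.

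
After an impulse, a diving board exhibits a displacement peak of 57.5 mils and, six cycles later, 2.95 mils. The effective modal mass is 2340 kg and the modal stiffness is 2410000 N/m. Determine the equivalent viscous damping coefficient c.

Logarithmic decrement δ = (1/n)·ln(x₀/x_n) = (1/6)·ln(57.5/2.95) = (1/6)·ln(19.49) = 0.4950.
ζ = δ/√(4π² + δ²) = 0.4950/√(39.48 + 0.245) = 0.4950/6.303 = 0.07854.
c = ζ · 2√(km) = 0.07854 × 2√(2410000 × 2340) = 0.07854 × 150200 = 11800 N·s/m.

11800 N·s/m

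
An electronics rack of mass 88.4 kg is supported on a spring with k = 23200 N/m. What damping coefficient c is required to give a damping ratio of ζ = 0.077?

c_c = 2√(k·m) = 2√(23200 × 88.4) = 2864 N·s/m.
c = ζ·c_c = 0.077 × 2864 = 220.5 N·s/m.

221 N·s/m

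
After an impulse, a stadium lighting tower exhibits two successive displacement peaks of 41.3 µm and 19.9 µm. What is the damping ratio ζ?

0.115

Logarithmic decrement δ = (1/n)·ln(x₀/x_n) = (1/1)·ln(41.3/19.9) = (1/1)·ln(2.075) = 0.7301.
ζ = δ/√(4π² + δ²) = 0.7301/√(39.48 + 0.533) = 0.7301/6.325 = 0.1154.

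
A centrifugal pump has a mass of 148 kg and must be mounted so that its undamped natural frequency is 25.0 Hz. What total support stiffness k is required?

ω_n = 2πf_n = 2π × 25.0 = 157.1 rad/s.
k = m·ω_n² = 148 × 157.1² = 148 × 24670 = 3652000 N/m.

3650000 N/m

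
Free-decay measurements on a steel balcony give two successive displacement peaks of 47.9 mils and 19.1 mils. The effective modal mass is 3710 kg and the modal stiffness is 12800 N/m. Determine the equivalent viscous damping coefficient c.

2000 N·s/m

Logarithmic decrement δ = (1/n)·ln(x₀/x_n) = (1/1)·ln(47.9/19.1) = (1/1)·ln(2.508) = 0.9194.
ζ = δ/√(4π² + δ²) = 0.9194/√(39.48 + 0.845) = 0.9194/6.350 = 0.1448.
c = ζ · 2√(km) = 0.1448 × 2√(12800 × 3710) = 0.1448 × 13780 = 1996 N·s/m.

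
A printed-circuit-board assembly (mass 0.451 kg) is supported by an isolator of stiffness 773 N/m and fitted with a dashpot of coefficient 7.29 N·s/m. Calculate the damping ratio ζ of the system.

ω_n = √(k/m) = √(773.0/0.451) = 41.40 rad/s.
Critical damping c_c = 2√(k·m) = 2√(773.0 × 0.451) = 37.34 N·s/m, so ζ = c/c_c = 7.29/37.34 = 0.1952.

0.195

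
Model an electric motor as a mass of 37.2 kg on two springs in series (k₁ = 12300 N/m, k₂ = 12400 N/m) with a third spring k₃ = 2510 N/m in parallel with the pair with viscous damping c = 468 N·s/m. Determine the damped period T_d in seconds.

0.451 s

Series pair: k_s = k₁k₂/(k₁+k₂) = (12300)(12400)/(12300 + 12400) = 6175 N/m. In parallel with k₃: k_eq = 6175 + 2510 = 8685 N/m.
ω_n = √(k_eq/m) = √(8685/37.2) = 15.28 rad/s.
Critical damping c_c = 2√(k_eq·m) = 2√(8685 × 37.2) = 1137 N·s/m, so ζ = c/c_c = 468/1137 = 0.4117.
ω_d = ω_n√(1 − ζ²) = 15.28 × √(1 − 0.169) = 13.92 rad/s.
T_d = 2π/ω_d = 0.4512 s.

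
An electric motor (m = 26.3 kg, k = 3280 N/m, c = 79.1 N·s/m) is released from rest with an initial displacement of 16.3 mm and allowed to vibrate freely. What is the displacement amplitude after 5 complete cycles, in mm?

0.228 mm

ζ = c/(2√(km)) = 79.1/(2√(3280 × 26.3)) = 79.1/587.4 = 0.1347.
Logarithmic decrement δ = 2πζ/√(1 − ζ²) = 2π × 0.1347/√(1 − 0.0181) = 0.8539.
After n cycles, x_n/x₀ = e^(−nδ), so x_5 = 16.3 × e^(−5 × 0.8539) = 16.3 × 0.01399 = 0.2281 mm.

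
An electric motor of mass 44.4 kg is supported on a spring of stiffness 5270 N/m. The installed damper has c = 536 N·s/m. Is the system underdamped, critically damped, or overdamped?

c_c = 2√(k·m) = 967.4 N·s/m; ζ = c/c_c = 536/967.4 = 0.554.
Since ζ < 1 the system is underdamped.

underdamped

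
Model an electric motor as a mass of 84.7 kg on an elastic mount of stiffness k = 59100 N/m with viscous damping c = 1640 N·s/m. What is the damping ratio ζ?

ω_n = √(k/m) = √(59100/84.7) = 26.42 rad/s.
Critical damping c_c = 2√(k·m) = 2√(59100 × 84.7) = 4475 N·s/m, so ζ = c/c_c = 1640/4475 = 0.3665.

0.367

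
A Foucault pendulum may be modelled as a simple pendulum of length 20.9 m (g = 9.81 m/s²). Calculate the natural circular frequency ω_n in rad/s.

For a simple pendulum ω_n = √(g/L) = √(9.81/20.9) = √0.4694 = 0.6851 rad/s.

0.685 rad/s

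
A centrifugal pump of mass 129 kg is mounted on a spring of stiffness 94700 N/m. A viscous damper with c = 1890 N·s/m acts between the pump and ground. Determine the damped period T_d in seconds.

0.241 s

ω_n = √(k/m) = √(94700/129) = 27.09 rad/s.
Critical damping c_c = 2√(k·m) = 2√(94700 × 129) = 6990 N·s/m, so ζ = c/c_c = 1890/6990 = 0.2704.
ω_d = ω_n√(1 − ζ²) = 27.09 × √(1 − 0.0731) = 26.09 rad/s.
T_d = 2π/ω_d = 0.2409 s.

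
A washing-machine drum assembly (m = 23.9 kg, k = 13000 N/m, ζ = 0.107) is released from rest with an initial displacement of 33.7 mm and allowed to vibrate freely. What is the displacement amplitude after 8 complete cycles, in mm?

0.151 mm

Logarithmic decrement δ = 2πζ/√(1 − ζ²) = 2π × 0.1070/√(1 − 0.0114) = 0.6762.
After n cycles, x_n/x₀ = e^(−nδ), so x_8 = 33.7 × e^(−8 × 0.6762) = 33.7 × 0.004474 = 0.1508 mm.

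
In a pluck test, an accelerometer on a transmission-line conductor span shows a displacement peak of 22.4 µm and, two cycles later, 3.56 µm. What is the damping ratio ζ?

Logarithmic decrement δ = (1/n)·ln(x₀/x_n) = (1/2)·ln(22.4/3.56) = (1/2)·ln(6.292) = 0.9197.
ζ = δ/√(4π² + δ²) = 0.9197/√(39.48 + 0.846) = 0.9197/6.350 = 0.1448.

0.145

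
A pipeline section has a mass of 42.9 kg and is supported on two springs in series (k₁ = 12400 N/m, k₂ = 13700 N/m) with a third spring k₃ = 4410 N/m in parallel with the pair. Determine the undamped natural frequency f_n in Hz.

2.54 Hz

Series pair: k_s = k₁k₂/(k₁+k₂) = (12400)(13700)/(12400 + 13700) = 6509 N/m. In parallel with k₃: k_eq = 6509 + 4410 = 10920 N/m.
ω_n = √(k_eq/m) = √(10920/42.9) = √254.5 = 15.95 rad/s.
f_n = ω_n/(2π) = 15.95/6.283 = 2.539 Hz.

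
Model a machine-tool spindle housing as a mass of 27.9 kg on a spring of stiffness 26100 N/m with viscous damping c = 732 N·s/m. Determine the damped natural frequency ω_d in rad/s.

ω_n = √(k/m) = √(26100/27.9) = 30.59 rad/s.
Critical damping c_c = 2√(k·m) = 2√(26100 × 27.9) = 1707 N·s/m, so ζ = c/c_c = 732/1707 = 0.4289.
ω_d = ω_n√(1 − ζ²) = 30.59 × √(1 − 0.184) = 27.63 rad/s.

27.6 rad/s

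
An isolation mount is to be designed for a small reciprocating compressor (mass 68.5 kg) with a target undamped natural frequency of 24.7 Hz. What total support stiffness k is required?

1650000 N/m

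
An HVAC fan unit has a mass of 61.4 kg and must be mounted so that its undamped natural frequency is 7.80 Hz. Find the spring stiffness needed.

ω_n = 2πf_n = 2π × 7.80 = 49.01 rad/s.
k = m·ω_n² = 61.4 × 49.01² = 61.4 × 2402 = 147500 N/m.

147000 N/m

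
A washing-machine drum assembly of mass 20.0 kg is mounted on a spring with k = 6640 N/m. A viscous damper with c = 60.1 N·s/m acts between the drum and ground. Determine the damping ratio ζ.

0.0825

ω_n = √(k/m) = √(6640/20.0) = 18.22 rad/s.
Critical damping c_c = 2√(k·m) = 2√(6640 × 20.0) = 728.8 N·s/m, so ζ = c/c_c = 60.1/728.8 = 0.08246.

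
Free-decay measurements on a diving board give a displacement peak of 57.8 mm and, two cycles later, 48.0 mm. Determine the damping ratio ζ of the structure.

0.0148

Logarithmic decrement δ = (1/n)·ln(x₀/x_n) = (1/2)·ln(57.8/48.0) = (1/2)·ln(1.204) = 0.09289.
ζ = δ/√(4π² + δ²) = 0.09289/√(39.48 + 0.00863) = 0.09289/6.284 = 0.01478.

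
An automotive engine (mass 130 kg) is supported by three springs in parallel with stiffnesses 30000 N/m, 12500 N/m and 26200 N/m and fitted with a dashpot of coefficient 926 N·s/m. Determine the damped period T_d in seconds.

0.277 s

Parallel springs add: k_eq = 30000 + 12500 + 26200 = 68700 N/m.
ω_n = √(k_eq/m) = √(68700/130) = 22.99 rad/s.
Critical damping c_c = 2√(k_eq·m) = 2√(68700 × 130) = 5977 N·s/m, so ζ = c/c_c = 926/5977 = 0.1549.
ω_d = ω_n√(1 − ζ²) = 22.99 × √(1 − 0.0240) = 22.71 rad/s.
T_d = 2π/ω_d = 0.2767 s.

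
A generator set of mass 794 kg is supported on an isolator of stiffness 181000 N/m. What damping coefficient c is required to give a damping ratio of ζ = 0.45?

10800 N·s/m

c_c = 2√(k·m) = 2√(181000 × 794) = 23980 N·s/m.
c = ζ·c_c = 0.45 × 23980 = 10790 N·s/m.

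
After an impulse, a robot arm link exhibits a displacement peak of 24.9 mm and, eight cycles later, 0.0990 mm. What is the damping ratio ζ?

Logarithmic decrement δ = (1/n)·ln(x₀/x_n) = (1/8)·ln(24.9/0.0990) = (1/8)·ln(251.5) = 0.6909.
ζ = δ/√(4π² + δ²) = 0.6909/√(39.48 + 0.477) = 0.6909/6.321 = 0.1093.

0.109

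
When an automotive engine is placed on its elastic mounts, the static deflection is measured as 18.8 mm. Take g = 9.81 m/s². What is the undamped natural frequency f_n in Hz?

ω_n = √(g/δ_st) = √(9.81/0.0188) = √521.8 = 22.84 rad/s.
f_n = ω_n/(2π) = 22.84/6.283 = 3.636 Hz.

3.64 Hz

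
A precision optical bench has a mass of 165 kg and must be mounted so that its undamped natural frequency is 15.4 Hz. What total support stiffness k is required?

ω_n = 2πf_n = 2π × 15.4 = 96.76 rad/s.
k = m·ω_n² = 165 × 96.76² = 165 × 9363 = 1545000 N/m.

1540000 N/m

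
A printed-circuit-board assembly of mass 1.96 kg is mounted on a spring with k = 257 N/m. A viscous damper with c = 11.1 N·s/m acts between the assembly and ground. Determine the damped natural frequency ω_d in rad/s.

ω_n = √(k/m) = √(257.0/1.96) = 11.45 rad/s.
Critical damping c_c = 2√(k·m) = 2√(257.0 × 1.96) = 44.89 N·s/m, so ζ = c/c_c = 11.1/44.89 = 0.2473.
ω_d = ω_n√(1 − ζ²) = 11.45 × √(1 − 0.0612) = 11.10 rad/s.

11.1 rad/s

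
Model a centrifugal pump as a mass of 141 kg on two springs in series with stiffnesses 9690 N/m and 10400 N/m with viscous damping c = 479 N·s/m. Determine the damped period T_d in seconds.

Series springs: 1/k_eq = 1/9690 + 1/10400 = 0.0001994, so k_eq = 5016 N/m.
ω_n = √(k_eq/m) = √(5016/141) = 5.965 rad/s.
Critical damping c_c = 2√(k_eq·m) = 2√(5016 × 141) = 1682 N·s/m, so ζ = c/c_c = 479/1682 = 0.2848.
ω_d = ω_n√(1 − ζ²) = 5.965 × √(1 − 0.0811) = 5.718 rad/s.
T_d = 2π/ω_d = 1.099 s.

1.10 s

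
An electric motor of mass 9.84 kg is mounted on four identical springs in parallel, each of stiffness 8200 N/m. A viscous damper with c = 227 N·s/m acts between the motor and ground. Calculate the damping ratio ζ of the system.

Parallel springs add: k_eq = 4 × 8200 = 32800 N/m.
ω_n = √(k_eq/m) = √(32800/9.84) = 57.74 rad/s.
Critical damping c_c = 2√(k_eq·m) = 2√(32800 × 9.84) = 1136 N·s/m, so ζ = c/c_c = 227/1136 = 0.1998.

0.200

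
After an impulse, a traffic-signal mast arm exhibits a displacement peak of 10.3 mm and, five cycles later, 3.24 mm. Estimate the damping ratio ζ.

Logarithmic decrement δ = (1/n)·ln(x₀/x_n) = (1/5)·ln(10.3/3.24) = (1/5)·ln(3.179) = 0.2313.
ζ = δ/√(4π² + δ²) = 0.2313/√(39.48 + 0.0535) = 0.2313/6.287 = 0.03679.

0.0368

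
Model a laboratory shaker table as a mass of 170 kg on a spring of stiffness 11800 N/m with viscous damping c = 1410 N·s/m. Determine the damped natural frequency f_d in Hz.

ω_n = √(k/m) = √(11800/170) = 8.331 rad/s.
Critical damping c_c = 2√(k·m) = 2√(11800 × 170) = 2833 N·s/m, so ζ = c/c_c = 1410/2833 = 0.4978.
ω_d = ω_n√(1 − ζ²) = 8.331 × √(1 − 0.248) = 7.226 rad/s.
f_d = ω_d/(2π) = 1.150 Hz.

1.15 Hz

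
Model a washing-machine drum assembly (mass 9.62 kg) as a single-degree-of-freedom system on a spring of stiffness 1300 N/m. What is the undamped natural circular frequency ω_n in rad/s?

ω_n = √(k/m) = √(1300/9.62) = √135.1 = 11.62 rad/s.

11.6 rad/s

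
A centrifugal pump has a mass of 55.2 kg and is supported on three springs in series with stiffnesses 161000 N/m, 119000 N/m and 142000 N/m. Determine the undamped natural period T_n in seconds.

0.217 s

Series springs: 1/k_eq = 1/161000 + 1/119000 + 1/142000 = 2.166×10^-5, so k_eq = 46170 N/m.
ω_n = √(k_eq/m) = √(46170/55.2) = √836.5 = 28.92 rad/s.
T_n = 2π/ω_n = 6.283/28.92 = 0.2172 s.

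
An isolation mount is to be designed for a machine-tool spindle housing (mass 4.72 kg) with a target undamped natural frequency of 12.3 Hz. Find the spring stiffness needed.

28200 N/m

ω_n = 2πf_n = 2π × 12.3 = 77.28 rad/s.
k = m·ω_n² = 4.72 × 77.28² = 4.72 × 5973 = 28190 N/m.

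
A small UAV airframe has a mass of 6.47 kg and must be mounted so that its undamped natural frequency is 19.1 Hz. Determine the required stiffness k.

ω_n = 2πf_n = 2π × 19.1 = 120.0 rad/s.
k = m·ω_n² = 6.47 × 120.0² = 6.47 × 14400 = 93180 N/m.

93200 N/m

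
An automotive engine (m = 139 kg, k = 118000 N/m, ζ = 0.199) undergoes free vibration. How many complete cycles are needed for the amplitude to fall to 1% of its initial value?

Logarithmic decrement δ = 2πζ/√(1 − ζ²) = 2π × 0.1990/√(1 − 0.0396) = 1.276.
x_n/x₀ = e^(−nδ) ≤ 0.01; take ln: n ≥ ln(1/0.01)/δ = 4.605/1.276 = 3.609.
So 4 complete cycles are required.

4 cycles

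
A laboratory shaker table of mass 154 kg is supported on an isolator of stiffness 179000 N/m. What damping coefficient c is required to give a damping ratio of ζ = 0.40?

4200 N·s/m

c_c = 2√(k·m) = 2√(179000 × 154) = 10500 N·s/m.
c = ζ·c_c = 0.40 × 10500 = 4200 N·s/m.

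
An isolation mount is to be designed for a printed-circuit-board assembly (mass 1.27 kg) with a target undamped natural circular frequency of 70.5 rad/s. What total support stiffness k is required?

k = m·ω_n² = 1.27 × 70.50² = 1.27 × 4970 = 6312 N/m.

6310 N/m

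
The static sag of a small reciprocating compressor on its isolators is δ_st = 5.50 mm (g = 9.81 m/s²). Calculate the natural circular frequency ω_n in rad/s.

42.2 rad/s

ω_n = √(g/δ_st) = √(9.81/0.00550) = √1784 = 42.23 rad/s.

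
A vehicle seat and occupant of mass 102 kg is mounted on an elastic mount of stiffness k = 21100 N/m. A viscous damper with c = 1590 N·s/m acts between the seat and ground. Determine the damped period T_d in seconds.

0.520 s

ω_n = √(k/m) = √(21100/102) = 14.38 rad/s.
Critical damping c_c = 2√(k·m) = 2√(21100 × 102) = 2934 N·s/m, so ζ = c/c_c = 1590/2934 = 0.5419.
ω_d = ω_n√(1 − ζ²) = 14.38 × √(1 − 0.294) = 12.09 rad/s.
T_d = 2π/ω_d = 0.5198 s.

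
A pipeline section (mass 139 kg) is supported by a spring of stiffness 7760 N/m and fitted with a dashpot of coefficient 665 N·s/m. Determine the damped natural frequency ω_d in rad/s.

7.08 rad/s

ω_n = √(k/m) = √(7760/139) = 7.472 rad/s.
Critical damping c_c = 2√(k·m) = 2√(7760 × 139) = 2077 N·s/m, so ζ = c/c_c = 665/2077 = 0.3201.
ω_d = ω_n√(1 − ζ²) = 7.472 × √(1 − 0.102) = 7.079 rad/s.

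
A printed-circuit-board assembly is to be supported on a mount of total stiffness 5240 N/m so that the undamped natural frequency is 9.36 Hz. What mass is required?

1.52 kg

ω_n = 2πf_n = 2π × 9.36 = 58.81 rad/s.
m = k/ω_n² = 5240/58.81² = 5240/3459 = 1.515 kg.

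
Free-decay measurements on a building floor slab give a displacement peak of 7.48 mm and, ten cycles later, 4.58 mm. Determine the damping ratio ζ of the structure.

0.00781

Logarithmic decrement δ = (1/n)·ln(x₀/x_n) = (1/10)·ln(7.48/4.58) = (1/10)·ln(1.633) = 0.04905.
ζ = δ/√(4π² + δ²) = 0.04905/√(39.48 + 0.00241) = 0.04905/6.283 = 0.007807.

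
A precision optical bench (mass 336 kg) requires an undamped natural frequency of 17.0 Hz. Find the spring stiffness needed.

3830000 N/m

ω_n = 2πf_n = 2π × 17.0 = 106.8 rad/s.
k = m·ω_n² = 336 × 106.8² = 336 × 11410 = 3834000 N/m.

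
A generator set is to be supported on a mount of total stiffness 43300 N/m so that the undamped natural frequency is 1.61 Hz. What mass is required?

ω_n = 2πf_n = 2π × 1.61 = 10.12 rad/s.
m = k/ω_n² = 43300/10.12² = 43300/102.3 = 423.1 kg.

423 kg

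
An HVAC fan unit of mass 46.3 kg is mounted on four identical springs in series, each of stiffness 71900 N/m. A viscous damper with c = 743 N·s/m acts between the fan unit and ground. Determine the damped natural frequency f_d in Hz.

Series springs: 1/k_eq = 4/71900, so k_eq = 71900/4 = 17980 N/m.
ω_n = √(k_eq/m) = √(17980/46.3) = 19.70 rad/s.
Critical damping c_c = 2√(k_eq·m) = 2√(17980 × 46.3) = 1825 N·s/m, so ζ = c/c_c = 743/1825 = 0.4072.
ω_d = ω_n√(1 − ζ²) = 19.70 × √(1 − 0.166) = 18.00 rad/s.
f_d = ω_d/(2π) = 2.864 Hz.

2.86 Hz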